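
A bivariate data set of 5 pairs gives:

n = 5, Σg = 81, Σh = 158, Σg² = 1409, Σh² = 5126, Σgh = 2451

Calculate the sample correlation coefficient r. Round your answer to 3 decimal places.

r = (nΣgh − ΣgΣh) / √[(nΣg² − (Σg)²)(nΣh² − (Σh)²)]
Numerator: 5×2451 − 81×158 = -543
Denominator: √[(7045 − 6561)(25630 − 24964)] = √[484 × 666] = 567.7535
r = -543 / 567.7535 ≈ -0.956

-0.956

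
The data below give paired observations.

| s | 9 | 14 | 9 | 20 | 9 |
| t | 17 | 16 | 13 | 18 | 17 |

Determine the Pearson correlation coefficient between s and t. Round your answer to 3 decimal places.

0.502

n = 5, Σs = 61, Σt = 81, Σs² = 839, Σt² = 1327, Σst = 1007
nΣst − ΣsΣt = 5035 − 4941 = 94
nΣs² − (Σs)² = 4195 − 3721 = 474; nΣt² − (Σt)² = 6635 − 6561 = 74
r = 94 / √(474 × 74) = 94 / 187.2859 ≈ 0.502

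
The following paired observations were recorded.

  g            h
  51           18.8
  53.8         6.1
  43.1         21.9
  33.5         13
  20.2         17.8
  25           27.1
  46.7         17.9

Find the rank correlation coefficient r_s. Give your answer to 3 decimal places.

-0.286

Rank g: 6, 7, 4, 3, 1, 2, 5
Rank h: 5, 1, 6, 2, 3, 7, 4
d = rank(g) − rank(h): 1, 6, -2, 1, -2, -5, 1; Σd² = 72
ρ = 1 − 6Σd² / [n(n²−1)] = 1 − 6×72 / (7×48) = 1 − 432/336 ≈ -0.286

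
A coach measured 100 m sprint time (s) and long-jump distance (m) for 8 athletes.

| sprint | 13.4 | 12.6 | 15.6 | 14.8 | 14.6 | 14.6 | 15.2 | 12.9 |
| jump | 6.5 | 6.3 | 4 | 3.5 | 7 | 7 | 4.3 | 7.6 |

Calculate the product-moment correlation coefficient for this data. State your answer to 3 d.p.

-0.664

n = 8, Σx = 113.7, Σy = 46.2, Σx² = 1624.49, Σy² = 284.44, Σxy = 648.48
nΣxy − ΣxΣy = 5187.84 − 5252.94 = -65.1
nΣx² − (Σx)² = 12995.92 − 12927.69 = 68.23; nΣy² − (Σy)² = 2275.52 − 2134.44 = 141.08
r = -65.1 / √(68.23 × 141.08) = -65.1 / 98.1116 ≈ -0.664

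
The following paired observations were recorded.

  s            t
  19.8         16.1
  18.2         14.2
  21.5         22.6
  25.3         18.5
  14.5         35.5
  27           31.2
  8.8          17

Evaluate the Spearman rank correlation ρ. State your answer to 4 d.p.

Rank s: 4, 3, 5, 6, 2, 7, 1
Rank t: 2, 1, 5, 4, 7, 6, 3
d = rank(s) − rank(t): 2, 2, 0, 2, -5, 1, -2; Σd² = 42
ρ = 1 − 6Σd² / [n(n²−1)] = 1 − 6×42 / (7×48) = 1 − 252/336 ≈ 0.2500

0.2500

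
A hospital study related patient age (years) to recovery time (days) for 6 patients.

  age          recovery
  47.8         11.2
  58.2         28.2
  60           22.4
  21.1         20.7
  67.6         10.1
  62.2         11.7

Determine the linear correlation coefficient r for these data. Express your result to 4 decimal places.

-0.2249

n = 6, Σx = 316.9, Σy = 104.3, Σx² = 18155.89, Σy² = 2089.83, Σxy = 5367.87
nΣxy − ΣxΣy = 32207.22 − 33052.67 = -845.45
nΣx² − (Σx)² = 108935.34 − 100425.61 = 8509.73; nΣy² − (Σy)² = 12538.98 − 10878.49 = 1660.49
r = -845.45 / √(8509.73 × 1660.49) = -845.45 / 3759.0320 ≈ -0.2249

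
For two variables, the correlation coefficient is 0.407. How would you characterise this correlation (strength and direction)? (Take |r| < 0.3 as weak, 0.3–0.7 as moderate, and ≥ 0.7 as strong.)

r = 0.407 > 0 so the relationship is positive.
|r| = 0.407, which falls in the moderate range.

moderate positive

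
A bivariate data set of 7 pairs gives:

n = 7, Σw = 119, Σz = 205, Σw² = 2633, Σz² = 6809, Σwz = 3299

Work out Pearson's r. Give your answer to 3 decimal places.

r = (nΣwz − ΣwΣz) / √[(nΣw² − (Σw)²)(nΣz² − (Σz)²)]
Numerator: 7×3299 − 119×205 = -1302
Denominator: √[(18431 − 14161)(47663 − 42025)] = √[4270 × 5638] = 4906.5528
r = -1302 / 4906.5528 ≈ -0.265

-0.265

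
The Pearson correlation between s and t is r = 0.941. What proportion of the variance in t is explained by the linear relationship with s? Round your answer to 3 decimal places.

0.885

r² = (0.941)² = 0.885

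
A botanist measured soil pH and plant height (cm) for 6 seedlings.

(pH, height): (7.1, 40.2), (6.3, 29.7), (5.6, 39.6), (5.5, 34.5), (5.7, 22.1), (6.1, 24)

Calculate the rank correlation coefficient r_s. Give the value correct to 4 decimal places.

0.1429

Rank pH: 6, 5, 2, 1, 3, 4
Rank height: 6, 3, 5, 4, 1, 2
d = rank(pH) − rank(height): 0, 2, -3, -3, 2, 2; Σd² = 30
ρ = 1 − 6Σd² / [n(n²−1)] = 1 − 6×30 / (6×35) = 1 − 180/210 ≈ 0.1429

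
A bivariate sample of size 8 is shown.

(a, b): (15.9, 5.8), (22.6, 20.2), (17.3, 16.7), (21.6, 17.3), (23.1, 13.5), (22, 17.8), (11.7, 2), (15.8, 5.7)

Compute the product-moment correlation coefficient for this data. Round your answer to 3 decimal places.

n = 8, Σa = 150, Σb = 99, Σa² = 2933.56, Σb² = 1555.44, Σab = 2028.24
nΣab − ΣaΣb = 16225.92 − 14850 = 1375.92
nΣa² − (Σa)² = 23468.48 − 22500 = 968.48; nΣb² − (Σb)² = 12443.52 − 9801 = 2642.52
r = 1375.92 / √(968.48 × 2642.52) = 1375.92 / 1599.7587 ≈ 0.860

0.860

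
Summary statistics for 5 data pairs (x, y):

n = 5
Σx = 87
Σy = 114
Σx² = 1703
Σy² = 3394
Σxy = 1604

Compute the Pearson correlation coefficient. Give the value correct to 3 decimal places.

-0.979

r = (nΣxy − ΣxΣy) / √[(nΣx² − (Σx)²)(nΣy² − (Σy)²)]
Numerator: 5×1604 − 87×114 = -1898
Denominator: √[(8515 − 7569)(16970 − 12996)] = √[946 × 3974] = 1938.9183
r = -1898 / 1938.9183 ≈ -0.979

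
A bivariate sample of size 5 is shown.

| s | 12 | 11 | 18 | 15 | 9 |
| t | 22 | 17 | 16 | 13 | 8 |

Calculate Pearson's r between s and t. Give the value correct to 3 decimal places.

0.246

n = 5, Σs = 65, Σt = 76, Σs² = 895, Σt² = 1262, Σst = 1006
nΣst − ΣsΣt = 5030 − 4940 = 90
nΣs² − (Σs)² = 4475 − 4225 = 250; nΣt² − (Σt)² = 6310 − 5776 = 534
r = 90 / √(250 × 534) = 90 / 365.3765 ≈ 0.246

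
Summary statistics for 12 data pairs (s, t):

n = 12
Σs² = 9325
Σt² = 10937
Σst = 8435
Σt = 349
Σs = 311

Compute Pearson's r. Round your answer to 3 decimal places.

-0.611

r = (nΣst − ΣsΣt) / √[(nΣs² − (Σs)²)(nΣt² − (Σt)²)]
Numerator: 12×8435 − 311×349 = -7319
Denominator: √[(111900 − 96721)(131244 − 121801)] = √[15179 × 9443] = 11972.2720
r = -7319 / 11972.2720 ≈ -0.611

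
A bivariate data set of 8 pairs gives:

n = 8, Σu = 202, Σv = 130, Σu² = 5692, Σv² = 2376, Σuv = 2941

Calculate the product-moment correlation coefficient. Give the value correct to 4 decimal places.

-0.8650

r = (nΣuv − ΣuΣv) / √[(nΣu² − (Σu)²)(nΣv² − (Σv)²)]
Numerator: 8×2941 − 202×130 = -2732
Denominator: √[(45536 − 40804)(19008 − 16900)] = √[4732 × 2108] = 3158.3312
r = -2732 / 3158.3312 ≈ -0.8650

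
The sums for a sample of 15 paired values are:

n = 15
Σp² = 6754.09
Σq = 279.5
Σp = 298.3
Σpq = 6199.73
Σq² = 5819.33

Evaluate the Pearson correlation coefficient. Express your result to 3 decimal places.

r = (nΣpq − ΣpΣq) / √[(nΣp² − (Σp)²)(nΣq² − (Σq)²)]
Numerator: 15×6199.73 − 298.3×279.5 = 9621.1
Denominator: √[(101311.35 − 88982.89)(87289.95 − 78120.25)] = √[12328.46 × 9169.7] = 10632.4165
r = 9621.1 / 10632.4165 ≈ 0.905

0.905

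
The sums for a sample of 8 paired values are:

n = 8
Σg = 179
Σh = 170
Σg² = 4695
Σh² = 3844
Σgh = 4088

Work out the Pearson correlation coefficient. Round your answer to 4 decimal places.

0.7113

r = (nΣgh − ΣgΣh) / √[(nΣg² − (Σg)²)(nΣh² − (Σh)²)]
Numerator: 8×4088 − 179×170 = 2274
Denominator: √[(37560 − 32041)(30752 − 28900)] = √[5519 × 1852] = 3197.0593
r = 2274 / 3197.0593 ≈ 0.7113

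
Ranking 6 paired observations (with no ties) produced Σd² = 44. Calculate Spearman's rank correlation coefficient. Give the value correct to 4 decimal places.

-0.2571

ρ = 1 − 6Σd² / [n(n²−1)] = 1 − 6×44 / (6×35)
  = 1 − 264/210 = 1 − 1.25714 ≈ -0.2571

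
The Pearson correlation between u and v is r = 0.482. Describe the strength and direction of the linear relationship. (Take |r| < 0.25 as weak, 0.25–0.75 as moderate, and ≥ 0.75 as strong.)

moderate positive

r = 0.482 > 0 so the relationship is positive.
|r| = 0.482, which falls in the moderate range.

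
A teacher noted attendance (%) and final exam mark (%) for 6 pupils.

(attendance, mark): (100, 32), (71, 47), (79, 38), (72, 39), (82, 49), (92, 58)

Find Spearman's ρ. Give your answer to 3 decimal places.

-0.086

Rank attendance: 6, 1, 3, 2, 4, 5
Rank mark: 1, 4, 2, 3, 5, 6
d = rank(attendance) − rank(mark): 5, -3, 1, -1, -1, -1; Σd² = 38
ρ = 1 − 6Σd² / [n(n²−1)] = 1 − 6×38 / (6×35) = 1 − 228/210 ≈ -0.086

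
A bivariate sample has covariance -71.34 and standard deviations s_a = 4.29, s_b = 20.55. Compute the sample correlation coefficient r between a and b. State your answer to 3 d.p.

r = Cov(a,b) / (s_a · s_b) = -71.34 / (4.29 × 20.55)
  = -71.34 / 88.1595 ≈ -0.809

-0.809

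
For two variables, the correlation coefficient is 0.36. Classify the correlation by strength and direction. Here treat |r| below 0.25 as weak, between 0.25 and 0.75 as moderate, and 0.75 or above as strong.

moderate positive

r = 0.36 > 0 so the relationship is positive.
|r| = 0.36, which falls in the moderate range.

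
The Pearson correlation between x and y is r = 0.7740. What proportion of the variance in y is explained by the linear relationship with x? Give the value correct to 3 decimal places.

0.599

r² = (0.7740)² = 0.599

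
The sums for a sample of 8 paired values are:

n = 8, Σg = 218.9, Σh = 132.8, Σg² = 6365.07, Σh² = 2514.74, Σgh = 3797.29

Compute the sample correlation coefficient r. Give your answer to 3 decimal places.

0.479

r = (nΣgh − ΣgΣh) / √[(nΣg² − (Σg)²)(nΣh² − (Σh)²)]
Numerator: 8×3797.29 − 218.9×132.8 = 1308.4
Denominator: √[(50920.56 − 47917.21)(20117.92 − 17635.84)] = √[3003.35 × 2482.08] = 2730.3031
r = 1308.4 / 2730.3031 ≈ 0.479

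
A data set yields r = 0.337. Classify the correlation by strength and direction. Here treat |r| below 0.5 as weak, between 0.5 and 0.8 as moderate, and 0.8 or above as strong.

r = 0.337 > 0 so the relationship is positive.
|r| = 0.337, which falls in the weak range.

weak positive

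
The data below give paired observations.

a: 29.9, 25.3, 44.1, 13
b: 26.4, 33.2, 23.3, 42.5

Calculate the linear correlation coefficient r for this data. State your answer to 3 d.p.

-0.950

n = 4, Σa = 112.3, Σb = 125.4, Σa² = 3647.91, Σb² = 4148.34, Σab = 3209.35
nΣab − ΣaΣb = 12837.4 − 14082.42 = -1245.02
nΣa² − (Σa)² = 14591.64 − 12611.29 = 1980.35; nΣb² − (Σb)² = 16593.36 − 15725.16 = 868.2
r = -1245.02 / √(1980.35 × 868.2) = -1245.02 / 1311.2360 ≈ -0.950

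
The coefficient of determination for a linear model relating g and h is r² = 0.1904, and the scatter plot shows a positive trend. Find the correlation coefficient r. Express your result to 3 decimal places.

0.436

|r| = √0.1904 = 0.436
The association is positive, so r = 0.436.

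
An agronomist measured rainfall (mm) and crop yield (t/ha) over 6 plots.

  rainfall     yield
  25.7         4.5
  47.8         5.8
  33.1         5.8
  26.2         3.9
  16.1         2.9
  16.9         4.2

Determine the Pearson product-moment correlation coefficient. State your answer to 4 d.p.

n = 6, Σx = 165.8, Σy = 27.1, Σx² = 5272.2, Σy² = 128.79, Σxy = 804.72
nΣxy − ΣxΣy = 4828.32 − 4493.18 = 335.14
nΣx² − (Σx)² = 31633.2 − 27489.64 = 4143.56; nΣy² − (Σy)² = 772.74 − 734.41 = 38.33
r = 335.14 / √(4143.56 × 38.33) = 335.14 / 398.5256 ≈ 0.8409

0.8409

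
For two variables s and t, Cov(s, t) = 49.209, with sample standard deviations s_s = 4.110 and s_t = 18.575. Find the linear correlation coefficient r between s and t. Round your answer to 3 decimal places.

r = Cov(s,t) / (s_s · s_t) = 49.209 / (4.110 × 18.575)
  = 49.209 / 76.3432 ≈ 0.645

0.645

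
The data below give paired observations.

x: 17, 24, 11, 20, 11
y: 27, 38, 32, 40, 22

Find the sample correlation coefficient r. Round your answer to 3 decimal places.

n = 5, Σx = 83, Σy = 159, Σx² = 1507, Σy² = 5281, Σxy = 2765
nΣxy − ΣxΣy = 13825 − 13197 = 628
nΣx² − (Σx)² = 7535 − 6889 = 646; nΣy² − (Σy)² = 26405 − 25281 = 1124
r = 628 / √(646 × 1124) = 628 / 852.1174 ≈ 0.737

0.737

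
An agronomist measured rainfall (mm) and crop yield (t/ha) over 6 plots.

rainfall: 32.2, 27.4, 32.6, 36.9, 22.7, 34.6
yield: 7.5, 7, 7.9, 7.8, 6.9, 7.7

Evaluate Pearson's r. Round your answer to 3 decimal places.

0.908

n = 6, Σx = 186.4, Σy = 44.8, Σx² = 5924.42, Σy² = 335.4, Σxy = 1401.71
nΣxy − ΣxΣy = 8410.26 − 8350.72 = 59.54
nΣx² − (Σx)² = 35546.52 − 34744.96 = 801.56; nΣy² − (Σy)² = 2012.4 − 2007.04 = 5.36
r = 59.54 / √(801.56 × 5.36) = 59.54 / 65.5466 ≈ 0.908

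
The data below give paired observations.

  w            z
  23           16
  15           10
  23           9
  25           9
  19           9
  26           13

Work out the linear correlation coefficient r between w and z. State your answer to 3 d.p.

n = 6, Σw = 131, Σz = 66, Σw² = 2945, Σz² = 768, Σwz = 1459
nΣwz − ΣwΣz = 8754 − 8646 = 108
nΣw² − (Σw)² = 17670 − 17161 = 509; nΣz² − (Σz)² = 4608 − 4356 = 252
r = 108 / √(509 × 252) = 108 / 358.1452 ≈ 0.302

0.302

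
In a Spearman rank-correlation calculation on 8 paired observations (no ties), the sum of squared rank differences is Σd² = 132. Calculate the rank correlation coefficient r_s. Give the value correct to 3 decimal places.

ρ = 1 − 6Σd² / [n(n²−1)] = 1 − 6×132 / (8×63)
  = 1 − 792/504 = 1 − 1.5714 ≈ -0.571

-0.571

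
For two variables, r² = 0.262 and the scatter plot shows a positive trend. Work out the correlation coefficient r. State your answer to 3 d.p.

0.512

|r| = √0.262 = 0.512
The association is positive, so r = 0.512.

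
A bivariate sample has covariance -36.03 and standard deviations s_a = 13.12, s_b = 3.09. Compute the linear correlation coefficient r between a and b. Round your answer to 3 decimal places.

-0.889

r = Cov(a,b) / (s_a · s_b) = -36.03 / (13.12 × 3.09)
  = -36.03 / 40.5408 ≈ -0.889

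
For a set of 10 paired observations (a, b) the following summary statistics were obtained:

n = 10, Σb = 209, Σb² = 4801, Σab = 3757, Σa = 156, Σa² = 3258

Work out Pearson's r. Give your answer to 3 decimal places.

r = (nΣab − ΣaΣb) / √[(nΣa² − (Σa)²)(nΣb² − (Σb)²)]
Numerator: 10×3757 − 156×209 = 4966
Denominator: √[(32580 − 24336)(48010 − 43681)] = √[8244 × 4329] = 5973.9665
r = 4966 / 5973.9665 ≈ 0.831

0.831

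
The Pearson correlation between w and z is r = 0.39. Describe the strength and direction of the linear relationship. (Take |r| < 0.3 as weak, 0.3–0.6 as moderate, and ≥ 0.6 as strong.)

moderate positive

r = 0.39 > 0 so the relationship is positive.
|r| = 0.39, which falls in the moderate range.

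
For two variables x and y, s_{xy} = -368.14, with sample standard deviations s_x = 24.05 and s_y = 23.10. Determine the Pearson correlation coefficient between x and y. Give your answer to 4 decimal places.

r = Cov(x,y) / (s_x · s_y) = -368.14 / (24.05 × 23.10)
  = -368.14 / 555.5550 ≈ -0.6627

-0.6627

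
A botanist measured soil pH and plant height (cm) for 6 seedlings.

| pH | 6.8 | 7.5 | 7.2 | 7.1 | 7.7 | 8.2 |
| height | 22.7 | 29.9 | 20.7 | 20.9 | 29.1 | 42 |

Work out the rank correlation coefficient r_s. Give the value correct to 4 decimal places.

0.7143

Rank pH: 1, 4, 3, 2, 5, 6
Rank height: 3, 5, 1, 2, 4, 6
d = rank(pH) − rank(height): -2, -1, 2, 0, 1, 0; Σd² = 10
ρ = 1 − 6Σd² / [n(n²−1)] = 1 − 6×10 / (6×35) = 1 − 60/210 ≈ 0.7143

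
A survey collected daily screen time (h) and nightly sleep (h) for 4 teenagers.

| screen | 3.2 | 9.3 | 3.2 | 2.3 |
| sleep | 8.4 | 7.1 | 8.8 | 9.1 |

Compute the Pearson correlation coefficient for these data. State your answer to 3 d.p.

n = 4, Σx = 18, Σy = 33.4, Σx² = 112.26, Σy² = 281.22, Σxy = 142
nΣxy − ΣxΣy = 568 − 601.2 = -33.2
nΣx² − (Σx)² = 449.04 − 324 = 125.04; nΣy² − (Σy)² = 1124.88 − 1115.56 = 9.32
r = -33.2 / √(125.04 × 9.32) = -33.2 / 34.1376 ≈ -0.973

-0.973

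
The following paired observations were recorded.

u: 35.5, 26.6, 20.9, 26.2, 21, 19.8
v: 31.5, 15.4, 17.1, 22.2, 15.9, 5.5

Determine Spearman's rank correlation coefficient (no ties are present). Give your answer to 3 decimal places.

0.600

Rank u: 6, 5, 2, 4, 3, 1
Rank v: 6, 2, 4, 5, 3, 1
d = rank(u) − rank(v): 0, 3, -2, -1, 0, 0; Σd² = 14
ρ = 1 − 6Σd² / [n(n²−1)] = 1 − 6×14 / (6×35) = 1 − 84/210 ≈ 0.600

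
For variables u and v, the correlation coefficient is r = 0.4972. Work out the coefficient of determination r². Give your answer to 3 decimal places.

r² = (0.4972)² = 0.247

0.247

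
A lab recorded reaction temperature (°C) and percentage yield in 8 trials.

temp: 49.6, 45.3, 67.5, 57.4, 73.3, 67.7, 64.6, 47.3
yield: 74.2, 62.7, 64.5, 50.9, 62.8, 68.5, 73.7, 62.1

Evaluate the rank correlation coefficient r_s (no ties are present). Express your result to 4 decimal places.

0.2857

Rank temp: 3, 1, 6, 4, 8, 7, 5, 2
Rank yield: 8, 3, 5, 1, 4, 6, 7, 2
d = rank(temp) − rank(yield): -5, -2, 1, 3, 4, 1, -2, 0; Σd² = 60
ρ = 1 − 6Σd² / [n(n²−1)] = 1 − 6×60 / (8×63) = 1 − 360/504 ≈ 0.2857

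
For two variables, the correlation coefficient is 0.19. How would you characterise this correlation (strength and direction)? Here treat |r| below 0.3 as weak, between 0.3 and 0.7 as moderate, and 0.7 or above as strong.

r = 0.19 > 0 so the relationship is positive.
|r| = 0.19, which falls in the weak range.

weak positive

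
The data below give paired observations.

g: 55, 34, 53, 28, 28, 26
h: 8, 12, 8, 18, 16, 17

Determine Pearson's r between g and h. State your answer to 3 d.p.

n = 6, Σg = 224, Σh = 79, Σg² = 9234, Σh² = 1141, Σgh = 2666
nΣgh − ΣgΣh = 15996 − 17696 = -1700
nΣg² − (Σg)² = 55404 − 50176 = 5228; nΣh² − (Σh)² = 6846 − 6241 = 605
r = -1700 / √(5228 × 605) = -1700 / 1778.4656 ≈ -0.956

-0.956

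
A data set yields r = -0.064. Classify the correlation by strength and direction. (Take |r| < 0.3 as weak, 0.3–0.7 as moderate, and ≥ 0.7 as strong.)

weak negative

r = -0.064 < 0 so the relationship is negative.
|r| = 0.064, which falls in the weak range.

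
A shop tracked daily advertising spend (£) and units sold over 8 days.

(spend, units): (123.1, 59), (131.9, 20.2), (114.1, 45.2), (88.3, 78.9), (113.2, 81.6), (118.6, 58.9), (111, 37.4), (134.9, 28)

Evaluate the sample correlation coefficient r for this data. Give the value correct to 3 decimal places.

-0.715

n = 8, Σx = 935.1, Σy = 409.2, Σx² = 110766.13, Σy² = 24467.82, Σxy = 46202.73
nΣxy − ΣxΣy = 369621.84 − 382642.92 = -13021.08
nΣx² − (Σx)² = 886129.04 − 874412.01 = 11717.03; nΣy² − (Σy)² = 195742.56 − 167444.64 = 28297.92
r = -13021.08 / √(11717.03 × 28297.92) = -13021.08 / 18208.9972 ≈ -0.715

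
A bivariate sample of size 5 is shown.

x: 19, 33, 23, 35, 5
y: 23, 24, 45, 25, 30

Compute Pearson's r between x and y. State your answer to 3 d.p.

-0.209

n = 5, Σx = 115, Σy = 147, Σx² = 3229, Σy² = 4655, Σxy = 3289
nΣxy − ΣxΣy = 16445 − 16905 = -460
nΣx² − (Σx)² = 16145 − 13225 = 2920; nΣy² − (Σy)² = 23275 − 21609 = 1666
r = -460 / √(2920 × 1666) = -460 / 2205.6110 ≈ -0.209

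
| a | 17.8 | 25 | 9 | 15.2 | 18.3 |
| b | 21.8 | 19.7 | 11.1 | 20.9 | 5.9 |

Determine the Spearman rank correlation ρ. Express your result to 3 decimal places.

-0.100

Rank a: 3, 5, 1, 2, 4
Rank b: 5, 3, 2, 4, 1
d = rank(a) − rank(b): -2, 2, -1, -2, 3; Σd² = 22
ρ = 1 − 6Σd² / [n(n²−1)] = 1 − 6×22 / (5×24) = 1 − 132/120 ≈ -0.100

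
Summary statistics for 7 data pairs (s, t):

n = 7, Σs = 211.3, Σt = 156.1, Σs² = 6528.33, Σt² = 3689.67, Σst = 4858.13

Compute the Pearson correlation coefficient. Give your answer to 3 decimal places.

r = (nΣst − ΣsΣt) / √[(nΣs² − (Σs)²)(nΣt² − (Σt)²)]
Numerator: 7×4858.13 − 211.3×156.1 = 1022.98
Denominator: √[(45698.31 − 44647.69)(25827.69 − 24367.21)] = √[1050.62 × 1460.48] = 1238.7128
r = 1022.98 / 1238.7128 ≈ 0.826

0.826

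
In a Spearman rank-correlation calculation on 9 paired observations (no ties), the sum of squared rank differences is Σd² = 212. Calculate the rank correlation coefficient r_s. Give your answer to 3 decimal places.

ρ = 1 − 6Σd² / [n(n²−1)] = 1 − 6×212 / (9×80)
  = 1 − 1272/720 = 1 − 1.7667 ≈ -0.767

-0.767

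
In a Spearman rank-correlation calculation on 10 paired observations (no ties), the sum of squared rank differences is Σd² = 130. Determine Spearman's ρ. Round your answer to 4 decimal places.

0.2121

ρ = 1 − 6Σd² / [n(n²−1)] = 1 − 6×130 / (10×99)
  = 1 − 780/990 = 1 − 0.78788 ≈ 0.2121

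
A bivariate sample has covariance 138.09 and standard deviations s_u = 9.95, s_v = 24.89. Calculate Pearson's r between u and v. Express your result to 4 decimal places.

0.5576

r = Cov(u,v) / (s_u · s_v) = 138.09 / (9.95 × 24.89)
  = 138.09 / 247.6555 ≈ 0.5576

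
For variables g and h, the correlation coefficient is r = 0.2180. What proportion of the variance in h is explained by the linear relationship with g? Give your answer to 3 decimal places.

0.048

r² = (0.2180)² = 0.048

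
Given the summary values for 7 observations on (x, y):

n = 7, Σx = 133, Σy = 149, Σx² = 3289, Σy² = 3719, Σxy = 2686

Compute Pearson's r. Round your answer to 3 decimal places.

r = (nΣxy − ΣxΣy) / √[(nΣx² − (Σx)²)(nΣy² − (Σy)²)]
Numerator: 7×2686 − 133×149 = -1015
Denominator: √[(23023 − 17689)(26033 − 22201)] = √[5334 × 3832] = 4521.0494
r = -1015 / 4521.0494 ≈ -0.225

-0.225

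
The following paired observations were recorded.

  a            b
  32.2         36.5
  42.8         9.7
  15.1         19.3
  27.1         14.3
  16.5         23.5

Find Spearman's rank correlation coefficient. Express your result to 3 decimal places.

Rank a: 4, 5, 1, 3, 2
Rank b: 5, 1, 3, 2, 4
d = rank(a) − rank(b): -1, 4, -2, 1, -2; Σd² = 26
ρ = 1 − 6Σd² / [n(n²−1)] = 1 − 6×26 / (5×24) = 1 − 156/120 ≈ -0.300

-0.300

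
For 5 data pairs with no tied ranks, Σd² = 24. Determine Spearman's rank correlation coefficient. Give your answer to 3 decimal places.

ρ = 1 − 6Σd² / [n(n²−1)] = 1 − 6×24 / (5×24)
  = 1 − 144/120 = 1 − 1.2000 ≈ -0.200

-0.200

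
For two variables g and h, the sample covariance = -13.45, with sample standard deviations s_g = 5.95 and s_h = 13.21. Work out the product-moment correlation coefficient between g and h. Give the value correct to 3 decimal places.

-0.171

r = Cov(g,h) / (s_g · s_h) = -13.45 / (5.95 × 13.21)
  = -13.45 / 78.5995 ≈ -0.171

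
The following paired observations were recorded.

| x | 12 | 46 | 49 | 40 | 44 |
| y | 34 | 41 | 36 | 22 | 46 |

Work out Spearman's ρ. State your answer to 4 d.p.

0.5000

Rank x: 1, 4, 5, 2, 3
Rank y: 2, 4, 3, 1, 5
d = rank(x) − rank(y): -1, 0, 2, 1, -2; Σd² = 10
ρ = 1 − 6Σd² / [n(n²−1)] = 1 − 6×10 / (5×24) = 1 − 60/120 ≈ 0.5000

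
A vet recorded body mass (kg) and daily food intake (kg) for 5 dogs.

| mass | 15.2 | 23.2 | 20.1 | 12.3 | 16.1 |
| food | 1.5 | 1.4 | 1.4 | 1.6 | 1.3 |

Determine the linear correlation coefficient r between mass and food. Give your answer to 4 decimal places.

-0.5659

n = 5, Σx = 86.9, Σy = 7.2, Σx² = 1583.79, Σy² = 10.42, Σxy = 124.03
nΣxy − ΣxΣy = 620.15 − 625.68 = -5.53
nΣx² − (Σx)² = 7918.95 − 7551.61 = 367.34; nΣy² − (Σy)² = 52.1 − 51.84 = 0.26
r = -5.53 / √(367.34 × 0.26) = -5.53 / 9.7728 ≈ -0.5659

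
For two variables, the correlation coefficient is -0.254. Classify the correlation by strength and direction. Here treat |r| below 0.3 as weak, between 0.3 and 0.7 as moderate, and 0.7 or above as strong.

r = -0.254 < 0 so the relationship is negative.
|r| = 0.254, which falls in the weak range.

weak negative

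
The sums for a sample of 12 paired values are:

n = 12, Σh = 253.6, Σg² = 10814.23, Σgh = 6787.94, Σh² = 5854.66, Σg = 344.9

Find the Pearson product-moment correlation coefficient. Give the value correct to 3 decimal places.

r = (nΣgh − ΣgΣh) / √[(nΣg² − (Σg)²)(nΣh² − (Σh)²)]
Numerator: 12×6787.94 − 344.9×253.6 = -6011.36
Denominator: √[(129770.76 − 118956.01)(70255.92 − 64312.96)] = √[10814.75 × 5942.96] = 8016.9587
r = -6011.36 / 8016.9587 ≈ -0.750

-0.750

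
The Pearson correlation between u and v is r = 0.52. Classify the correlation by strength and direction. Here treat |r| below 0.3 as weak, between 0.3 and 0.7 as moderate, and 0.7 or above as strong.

moderate positive

r = 0.52 > 0 so the relationship is positive.
|r| = 0.52, which falls in the moderate range.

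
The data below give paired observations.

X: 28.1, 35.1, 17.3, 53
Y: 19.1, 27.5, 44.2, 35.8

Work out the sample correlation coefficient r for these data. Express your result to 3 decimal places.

n = 4, ΣX = 133.5, ΣY = 126.6, ΣX² = 5129.91, ΣY² = 4356.34, ΣXY = 4164.02
nΣXY − ΣXΣY = 16656.08 − 16901.1 = -245.02
nΣX² − (ΣX)² = 20519.64 − 17822.25 = 2697.39; nΣY² − (ΣY)² = 17425.36 − 16027.56 = 1397.8
r = -245.02 / √(2697.39 × 1397.8) = -245.02 / 1941.7548 ≈ -0.126

-0.126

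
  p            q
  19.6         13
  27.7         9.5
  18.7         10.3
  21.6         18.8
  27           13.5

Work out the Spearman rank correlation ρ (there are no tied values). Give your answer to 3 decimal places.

Rank p: 2, 5, 1, 3, 4
Rank q: 3, 1, 2, 5, 4
d = rank(p) − rank(q): -1, 4, -1, -2, 0; Σd² = 22
ρ = 1 − 6Σd² / [n(n²−1)] = 1 − 6×22 / (5×24) = 1 − 132/120 ≈ -0.100

-0.100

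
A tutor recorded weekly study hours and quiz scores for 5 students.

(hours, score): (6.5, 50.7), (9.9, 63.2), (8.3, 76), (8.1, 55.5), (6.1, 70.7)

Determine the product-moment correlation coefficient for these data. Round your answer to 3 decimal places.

0.119

n = 5, Σx = 38.9, Σy = 316.1, Σx² = 311.97, Σy² = 20419.47, Σxy = 2466.85
nΣxy − ΣxΣy = 12334.25 − 12296.29 = 37.96
nΣx² − (Σx)² = 1559.85 − 1513.21 = 46.64; nΣy² − (Σy)² = 102097.35 − 99919.21 = 2178.14
r = 37.96 / √(46.64 × 2178.14) = 37.96 / 318.7294 ≈ 0.119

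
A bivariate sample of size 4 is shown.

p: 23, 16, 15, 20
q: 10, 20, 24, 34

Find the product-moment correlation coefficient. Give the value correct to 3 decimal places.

-0.345

n = 4, Σp = 74, Σq = 88, Σp² = 1410, Σq² = 2232, Σpq = 1590
nΣpq − ΣpΣq = 6360 − 6512 = -152
nΣp² − (Σp)² = 5640 − 5476 = 164; nΣq² − (Σq)² = 8928 − 7744 = 1184
r = -152 / √(164 × 1184) = -152 / 440.6541 ≈ -0.345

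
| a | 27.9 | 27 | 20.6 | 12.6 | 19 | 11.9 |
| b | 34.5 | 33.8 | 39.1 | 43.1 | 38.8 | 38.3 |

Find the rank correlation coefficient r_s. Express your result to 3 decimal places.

Rank a: 6, 5, 4, 2, 3, 1
Rank b: 2, 1, 5, 6, 4, 3
d = rank(a) − rank(b): 4, 4, -1, -4, -1, -2; Σd² = 54
ρ = 1 − 6Σd² / [n(n²−1)] = 1 − 6×54 / (6×35) = 1 − 324/210 ≈ -0.543

-0.543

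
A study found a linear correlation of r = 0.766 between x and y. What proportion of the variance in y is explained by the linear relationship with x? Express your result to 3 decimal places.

r² = (0.766)² = 0.587

0.587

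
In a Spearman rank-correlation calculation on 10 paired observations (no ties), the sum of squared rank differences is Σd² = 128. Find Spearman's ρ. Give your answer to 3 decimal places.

0.224

ρ = 1 − 6Σd² / [n(n²−1)] = 1 − 6×128 / (10×99)
  = 1 − 768/990 = 1 − 0.7758 ≈ 0.224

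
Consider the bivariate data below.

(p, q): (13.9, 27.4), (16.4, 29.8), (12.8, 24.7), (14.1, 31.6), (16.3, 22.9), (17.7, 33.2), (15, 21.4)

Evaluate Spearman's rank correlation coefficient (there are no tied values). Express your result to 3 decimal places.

Rank p: 2, 6, 1, 3, 5, 7, 4
Rank q: 4, 5, 3, 6, 2, 7, 1
d = rank(p) − rank(q): -2, 1, -2, -3, 3, 0, 3; Σd² = 36
ρ = 1 − 6Σd² / [n(n²−1)] = 1 − 6×36 / (7×48) = 1 − 216/336 ≈ 0.357

0.357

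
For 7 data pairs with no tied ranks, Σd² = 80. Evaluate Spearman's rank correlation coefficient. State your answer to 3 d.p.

-0.429

ρ = 1 − 6Σd² / [n(n²−1)] = 1 − 6×80 / (7×48)
  = 1 − 480/336 = 1 − 1.4286 ≈ -0.429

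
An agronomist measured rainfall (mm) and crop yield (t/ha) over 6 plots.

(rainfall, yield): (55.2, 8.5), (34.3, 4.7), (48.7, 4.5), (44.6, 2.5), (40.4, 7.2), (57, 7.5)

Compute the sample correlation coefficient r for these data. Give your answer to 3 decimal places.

0.500

n = 6, Σx = 280.2, Σy = 34.9, Σx² = 13465.54, Σy² = 228.93, Σxy = 1679.44
nΣxy − ΣxΣy = 10076.64 − 9778.98 = 297.66
nΣx² − (Σx)² = 80793.24 − 78512.04 = 2281.2; nΣy² − (Σy)² = 1373.58 − 1218.01 = 155.57
r = 297.66 / √(2281.2 × 155.57) = 297.66 / 595.7233 ≈ 0.500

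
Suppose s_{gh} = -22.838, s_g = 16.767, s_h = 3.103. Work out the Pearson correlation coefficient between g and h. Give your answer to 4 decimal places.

-0.4390

r = Cov(g,h) / (s_g · s_h) = -22.838 / (16.767 × 3.103)
  = -22.838 / 52.0280 ≈ -0.4390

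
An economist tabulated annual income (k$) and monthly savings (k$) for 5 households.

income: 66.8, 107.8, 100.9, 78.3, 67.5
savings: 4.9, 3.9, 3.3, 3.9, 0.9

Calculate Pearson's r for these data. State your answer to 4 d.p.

n = 5, Σx = 421.3, Σy = 16.9, Σx² = 36951.03, Σy² = 66.13, Σxy = 1446.83
nΣxy − ΣxΣy = 7234.15 − 7119.97 = 114.18
nΣx² − (Σx)² = 184755.15 − 177493.69 = 7261.46; nΣy² − (Σy)² = 330.65 − 285.61 = 45.04
r = 114.18 / √(7261.46 × 45.04) = 114.18 / 571.8882 ≈ 0.1997

0.1997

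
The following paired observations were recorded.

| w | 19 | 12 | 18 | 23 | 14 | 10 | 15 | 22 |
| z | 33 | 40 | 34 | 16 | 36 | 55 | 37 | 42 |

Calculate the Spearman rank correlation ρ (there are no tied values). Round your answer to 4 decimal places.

Rank w: 6, 2, 5, 8, 3, 1, 4, 7
Rank z: 2, 6, 3, 1, 4, 8, 5, 7
d = rank(w) − rank(z): 4, -4, 2, 7, -1, -7, -1, 0; Σd² = 136
ρ = 1 − 6Σd² / [n(n²−1)] = 1 − 6×136 / (8×63) = 1 − 816/504 ≈ -0.6190

-0.6190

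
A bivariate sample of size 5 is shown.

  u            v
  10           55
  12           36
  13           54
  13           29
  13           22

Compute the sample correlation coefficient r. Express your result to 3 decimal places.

n = 5, Σu = 61, Σv = 196, Σu² = 751, Σv² = 8562, Σuv = 2347
nΣuv − ΣuΣv = 11735 − 11956 = -221
nΣu² − (Σu)² = 3755 − 3721 = 34; nΣv² − (Σv)² = 42810 − 38416 = 4394
r = -221 / √(34 × 4394) = -221 / 386.5178 ≈ -0.572

-0.572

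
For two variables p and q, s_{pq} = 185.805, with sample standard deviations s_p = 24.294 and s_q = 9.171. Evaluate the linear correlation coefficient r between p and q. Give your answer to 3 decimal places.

0.834

r = Cov(p,q) / (s_p · s_q) = 185.805 / (24.294 × 9.171)
  = 185.805 / 222.8003 ≈ 0.834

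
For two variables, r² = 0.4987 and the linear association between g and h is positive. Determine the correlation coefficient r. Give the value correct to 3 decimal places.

|r| = √0.4987 = 0.706
The association is positive, so r = 0.706.

0.706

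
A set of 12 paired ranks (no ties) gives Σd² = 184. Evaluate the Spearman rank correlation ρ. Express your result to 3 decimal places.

ρ = 1 − 6Σd² / [n(n²−1)] = 1 − 6×184 / (12×143)
  = 1 − 1104/1716 = 1 − 0.6434 ≈ 0.357

0.357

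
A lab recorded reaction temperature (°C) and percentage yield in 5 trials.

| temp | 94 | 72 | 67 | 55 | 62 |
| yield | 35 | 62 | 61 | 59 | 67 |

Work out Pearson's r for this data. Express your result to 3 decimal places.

n = 5, Σx = 350, Σy = 284, Σx² = 25378, Σy² = 16760, Σxy = 19240
nΣxy − ΣxΣy = 96200 − 99400 = -3200
nΣx² − (Σx)² = 126890 − 122500 = 4390; nΣy² − (Σy)² = 83800 − 80656 = 3144
r = -3200 / √(4390 × 3144) = -3200 / 3715.1258 ≈ -0.861

-0.861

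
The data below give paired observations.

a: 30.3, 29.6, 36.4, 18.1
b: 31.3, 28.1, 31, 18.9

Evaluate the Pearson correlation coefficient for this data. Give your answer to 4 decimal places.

0.9382

n = 4, Σa = 114.4, Σb = 109.3, Σa² = 3446.82, Σb² = 3087.51, Σab = 3250.64
nΣab − ΣaΣb = 13002.56 − 12503.92 = 498.64
nΣa² − (Σa)² = 13787.28 − 13087.36 = 699.92; nΣb² − (Σb)² = 12350.04 − 11946.49 = 403.55
r = 498.64 / √(699.92 × 403.55) = 498.64 / 531.4628 ≈ 0.9382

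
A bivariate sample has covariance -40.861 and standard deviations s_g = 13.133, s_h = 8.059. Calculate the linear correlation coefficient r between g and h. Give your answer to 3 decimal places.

r = Cov(g,h) / (s_g · s_h) = -40.861 / (13.133 × 8.059)
  = -40.861 / 105.8388 ≈ -0.386

-0.386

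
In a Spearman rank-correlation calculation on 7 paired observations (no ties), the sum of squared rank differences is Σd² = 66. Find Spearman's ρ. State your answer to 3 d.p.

-0.179

ρ = 1 − 6Σd² / [n(n²−1)] = 1 − 6×66 / (7×48)
  = 1 − 396/336 = 1 − 1.1786 ≈ -0.179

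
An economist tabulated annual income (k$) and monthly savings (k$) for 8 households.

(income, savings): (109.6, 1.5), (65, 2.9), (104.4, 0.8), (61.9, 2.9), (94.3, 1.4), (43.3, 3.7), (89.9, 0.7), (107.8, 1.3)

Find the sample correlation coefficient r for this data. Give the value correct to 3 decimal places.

n = 8, Σx = 676.2, Σy = 15.2, Σx² = 61438.36, Σy² = 37.54, Σxy = 1111.23
nΣxy − ΣxΣy = 8889.84 − 10278.24 = -1388.4
nΣx² − (Σx)² = 491506.88 − 457246.44 = 34260.44; nΣy² − (Σy)² = 300.32 − 231.04 = 69.28
r = -1388.4 / √(34260.44 × 69.28) = -1388.4 / 1540.6373 ≈ -0.901

-0.901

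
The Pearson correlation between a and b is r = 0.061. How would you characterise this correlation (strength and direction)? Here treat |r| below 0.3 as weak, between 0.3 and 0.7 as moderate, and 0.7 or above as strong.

r = 0.061 > 0 so the relationship is positive.
|r| = 0.061, which falls in the weak range.

weak positive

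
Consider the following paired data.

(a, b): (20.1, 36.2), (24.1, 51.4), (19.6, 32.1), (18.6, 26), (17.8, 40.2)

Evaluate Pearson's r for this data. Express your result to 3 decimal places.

0.745

n = 5, Σa = 100.2, Σb = 185.9, Σa² = 2031.78, Σb² = 7274.85, Σab = 3794.68
nΣab − ΣaΣb = 18973.4 − 18627.18 = 346.22
nΣa² − (Σa)² = 10158.9 − 10040.04 = 118.86; nΣb² − (Σb)² = 36374.25 − 34558.81 = 1815.44
r = 346.22 / √(118.86 × 1815.44) = 346.22 / 464.5247 ≈ 0.745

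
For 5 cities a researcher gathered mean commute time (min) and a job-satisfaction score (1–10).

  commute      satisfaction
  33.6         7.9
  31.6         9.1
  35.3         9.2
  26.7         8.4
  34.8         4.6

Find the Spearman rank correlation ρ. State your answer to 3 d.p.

0.100

Rank commute: 3, 2, 5, 1, 4
Rank satisfaction: 2, 4, 5, 3, 1
d = rank(commute) − rank(satisfaction): 1, -2, 0, -2, 3; Σd² = 18
ρ = 1 − 6Σd² / [n(n²−1)] = 1 − 6×18 / (5×24) = 1 − 108/120 ≈ 0.100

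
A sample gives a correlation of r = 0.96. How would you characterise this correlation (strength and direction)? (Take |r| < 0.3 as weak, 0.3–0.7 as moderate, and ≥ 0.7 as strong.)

r = 0.96 > 0 so the relationship is positive.
|r| = 0.96, which falls in the strong range.

strong positive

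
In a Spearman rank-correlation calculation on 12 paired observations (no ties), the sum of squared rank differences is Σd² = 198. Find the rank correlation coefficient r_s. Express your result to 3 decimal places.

0.308

ρ = 1 − 6Σd² / [n(n²−1)] = 1 − 6×198 / (12×143)
  = 1 − 1188/1716 = 1 − 0.6923 ≈ 0.308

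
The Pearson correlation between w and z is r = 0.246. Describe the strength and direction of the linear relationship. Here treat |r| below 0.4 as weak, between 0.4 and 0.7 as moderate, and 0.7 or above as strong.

weak positive

r = 0.246 > 0 so the relationship is positive.
|r| = 0.246, which falls in the weak range.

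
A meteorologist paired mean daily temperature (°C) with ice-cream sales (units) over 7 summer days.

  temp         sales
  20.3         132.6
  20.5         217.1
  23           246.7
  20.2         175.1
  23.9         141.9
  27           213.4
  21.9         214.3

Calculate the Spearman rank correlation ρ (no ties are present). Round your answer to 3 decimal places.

0.214

Rank temp: 2, 3, 5, 1, 6, 7, 4
Rank sales: 1, 6, 7, 3, 2, 4, 5
d = rank(temp) − rank(sales): 1, -3, -2, -2, 4, 3, -1; Σd² = 44
ρ = 1 − 6Σd² / [n(n²−1)] = 1 − 6×44 / (7×48) = 1 − 264/336 ≈ 0.214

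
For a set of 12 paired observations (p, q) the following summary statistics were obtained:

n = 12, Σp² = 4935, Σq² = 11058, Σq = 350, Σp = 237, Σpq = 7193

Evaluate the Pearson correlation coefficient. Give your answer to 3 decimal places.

r = (nΣpq − ΣpΣq) / √[(nΣp² − (Σp)²)(nΣq² − (Σq)²)]
Numerator: 12×7193 − 237×350 = 3366
Denominator: √[(59220 − 56169)(132696 − 122500)] = √[3051 × 10196] = 5577.4543
r = 3366 / 5577.4543 ≈ 0.604

0.604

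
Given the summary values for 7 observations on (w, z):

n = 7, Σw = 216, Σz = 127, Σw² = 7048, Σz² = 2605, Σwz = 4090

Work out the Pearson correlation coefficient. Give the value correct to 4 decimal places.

0.5043

r = (nΣwz − ΣwΣz) / √[(nΣw² − (Σw)²)(nΣz² − (Σz)²)]
Numerator: 7×4090 − 216×127 = 1198
Denominator: √[(49336 − 46656)(18235 − 16129)] = √[2680 × 2106] = 2375.7273
r = 1198 / 2375.7273 ≈ 0.5043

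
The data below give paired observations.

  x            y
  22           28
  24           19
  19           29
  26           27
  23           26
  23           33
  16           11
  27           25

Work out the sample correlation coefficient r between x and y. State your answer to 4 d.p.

0.4557

n = 8, Σx = 180, Σy = 198, Σx² = 4140, Σy² = 5226, Σxy = 4533
nΣxy − ΣxΣy = 36264 − 35640 = 624
nΣx² − (Σx)² = 33120 − 32400 = 720; nΣy² − (Σy)² = 41808 − 39204 = 2604
r = 624 / √(720 × 2604) = 624 / 1369.2626 ≈ 0.4557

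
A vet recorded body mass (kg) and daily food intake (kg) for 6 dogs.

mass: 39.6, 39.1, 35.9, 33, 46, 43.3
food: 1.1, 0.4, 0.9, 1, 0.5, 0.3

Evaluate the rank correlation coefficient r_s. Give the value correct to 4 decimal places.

Rank mass: 4, 3, 2, 1, 6, 5
Rank food: 6, 2, 4, 5, 3, 1
d = rank(mass) − rank(food): -2, 1, -2, -4, 3, 4; Σd² = 50
ρ = 1 − 6Σd² / [n(n²−1)] = 1 − 6×50 / (6×35) = 1 − 300/210 ≈ -0.4286

-0.4286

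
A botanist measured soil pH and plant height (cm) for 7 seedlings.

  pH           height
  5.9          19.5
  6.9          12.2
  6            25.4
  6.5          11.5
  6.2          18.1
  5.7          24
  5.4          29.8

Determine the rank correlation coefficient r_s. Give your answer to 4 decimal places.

Rank pH: 3, 7, 4, 6, 5, 2, 1
Rank height: 4, 2, 6, 1, 3, 5, 7
d = rank(pH) − rank(height): -1, 5, -2, 5, 2, -3, -6; Σd² = 104
ρ = 1 − 6Σd² / [n(n²−1)] = 1 − 6×104 / (7×48) = 1 − 624/336 ≈ -0.8571

-0.8571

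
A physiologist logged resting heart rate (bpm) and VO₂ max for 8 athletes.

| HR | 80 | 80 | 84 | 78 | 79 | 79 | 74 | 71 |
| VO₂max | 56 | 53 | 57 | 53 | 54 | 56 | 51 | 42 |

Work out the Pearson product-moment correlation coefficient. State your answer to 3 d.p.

n = 8, Σx = 625, Σy = 422, Σx² = 48939, Σy² = 22420, Σxy = 33088
nΣxy − ΣxΣy = 264704 − 263750 = 954
nΣx² − (Σx)² = 391512 − 390625 = 887; nΣy² − (Σy)² = 179360 − 178084 = 1276
r = 954 / √(887 × 1276) = 954 / 1063.8665 ≈ 0.897

0.897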